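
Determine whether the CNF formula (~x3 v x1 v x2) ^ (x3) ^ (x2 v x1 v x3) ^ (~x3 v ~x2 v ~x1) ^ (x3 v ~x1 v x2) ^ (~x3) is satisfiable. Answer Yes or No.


Check all 8 possible truth assignments.
Number of satisfying assignments found: 0.
The formula is unsatisfiable.

No


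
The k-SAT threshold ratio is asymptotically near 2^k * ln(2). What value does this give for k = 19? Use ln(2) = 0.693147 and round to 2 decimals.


Using the asymptotic formula: threshold ~ 2^k * ln(2).
2^19 = 524288.
524288 * 0.693147 = 363408.65.

363408.65


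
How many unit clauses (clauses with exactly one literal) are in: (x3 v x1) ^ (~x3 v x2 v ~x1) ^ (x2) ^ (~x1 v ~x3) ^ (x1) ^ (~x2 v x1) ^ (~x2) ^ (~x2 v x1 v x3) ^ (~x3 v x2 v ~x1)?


A unit clause contains exactly one literal.
Unit clauses found: (x2), (x1), (~x2).
Count = 3.

3


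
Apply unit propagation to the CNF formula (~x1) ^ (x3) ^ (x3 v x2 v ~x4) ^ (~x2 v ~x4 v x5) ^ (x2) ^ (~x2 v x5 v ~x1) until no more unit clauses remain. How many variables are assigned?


Unit propagation repeatedly assigns the literal in any unit clause, then simplifies.
Assignments in order: x1 = F, x3 = T, x2 = T.
No further unit clauses remain.
Total variables assigned = 3.

3


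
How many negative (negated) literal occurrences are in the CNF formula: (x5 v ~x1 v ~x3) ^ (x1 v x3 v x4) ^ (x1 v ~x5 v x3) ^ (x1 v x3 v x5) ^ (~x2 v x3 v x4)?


Scan each clause for negated literals.
Clause 1: 2 negative; Clause 2: 0 negative; Clause 3: 1 negative; Clause 4: 0 negative; Clause 5: 1 negative.
Total negative literal occurrences = 4.

4


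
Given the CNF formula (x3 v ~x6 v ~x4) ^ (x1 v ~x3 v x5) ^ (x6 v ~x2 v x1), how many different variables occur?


Identify each distinct variable in the formula.
Variables found: x1, x2, x3, x4, x5, x6.
Total distinct variables = 6.

6


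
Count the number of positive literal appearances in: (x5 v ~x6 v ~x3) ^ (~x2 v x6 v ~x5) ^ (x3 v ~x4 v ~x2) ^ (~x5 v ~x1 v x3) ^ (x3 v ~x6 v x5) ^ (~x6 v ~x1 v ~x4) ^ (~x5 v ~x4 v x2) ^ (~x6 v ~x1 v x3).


Scan each clause for unnegated literals.
Clause 1: 1 positive; Clause 2: 1 positive; Clause 3: 1 positive; Clause 4: 1 positive; Clause 5: 2 positive; Clause 6: 0 positive; Clause 7: 1 positive; Clause 8: 1 positive.
Total positive literal occurrences = 8.

8


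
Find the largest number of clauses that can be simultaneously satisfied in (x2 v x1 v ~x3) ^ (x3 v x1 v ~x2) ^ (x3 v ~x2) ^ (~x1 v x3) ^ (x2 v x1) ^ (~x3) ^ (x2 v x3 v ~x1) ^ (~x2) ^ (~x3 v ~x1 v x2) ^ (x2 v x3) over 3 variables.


Enumerate all 8 truth assignments.
For each, count how many of the 10 clauses are satisfied.
The formula is not fully satisfiable, so the maximum is below 10.
Maximum simultaneously satisfiable clauses = 8.

8


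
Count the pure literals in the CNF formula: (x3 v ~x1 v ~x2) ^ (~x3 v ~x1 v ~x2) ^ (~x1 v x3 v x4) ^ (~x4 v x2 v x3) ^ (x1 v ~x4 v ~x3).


A pure literal appears in only one polarity across all clauses.
No pure literals found.
Count = 0.

0


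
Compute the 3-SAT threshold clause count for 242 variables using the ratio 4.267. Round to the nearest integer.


The 3-SAT phase transition occurs at approximately 4.267 clauses per variable.
m = 4.267 * 242 = 1032.614.
Rounded to nearest integer: 1033.

1033


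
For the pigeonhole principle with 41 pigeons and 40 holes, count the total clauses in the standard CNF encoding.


The PHP encoding has two parts:
1) At-least-one-hole clauses: 41 (one per pigeon, each with 40 literals).
2) At-most-one-pigeon-per-hole clauses: 40 holes * C(41,2) = 40 * 820 = 32800.
Total clauses = 41 + 32800 = 32841.

32841


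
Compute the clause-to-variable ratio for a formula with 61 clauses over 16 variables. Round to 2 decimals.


Clause-to-variable ratio = clauses / variables.
61 / 16 = 3.81.

3.81


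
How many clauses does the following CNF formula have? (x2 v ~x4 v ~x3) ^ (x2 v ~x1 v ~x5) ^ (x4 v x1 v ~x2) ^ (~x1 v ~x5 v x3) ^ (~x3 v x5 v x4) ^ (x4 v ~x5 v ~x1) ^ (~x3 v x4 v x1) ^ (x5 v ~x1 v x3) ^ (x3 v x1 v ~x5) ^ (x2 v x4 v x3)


Each group enclosed in parentheses joined by ^ is one clause.
Counting the conjuncts: 10 clauses.

10


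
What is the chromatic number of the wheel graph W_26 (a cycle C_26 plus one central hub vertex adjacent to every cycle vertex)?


W_26 consists of the cycle C_26 together with a hub vertex adjacent to every cycle vertex.
The cycle C_26 needs 2 colors (even cycle -> 2).
The hub is adjacent to every cycle vertex, so it must receive a new color distinct from all of them.
Chromatic number = 2 + 1 = 3.

3


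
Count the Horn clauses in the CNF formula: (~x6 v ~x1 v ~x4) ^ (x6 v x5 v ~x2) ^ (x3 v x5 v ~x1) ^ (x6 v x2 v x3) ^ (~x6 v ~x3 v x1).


A Horn clause has at most one positive literal.
Clause 1: 0 positive lit(s) -> Horn
Clause 2: 2 positive lit(s) -> not Horn
Clause 3: 2 positive lit(s) -> not Horn
Clause 4: 3 positive lit(s) -> not Horn
Clause 5: 1 positive lit(s) -> Horn
Total Horn clauses = 2.

2


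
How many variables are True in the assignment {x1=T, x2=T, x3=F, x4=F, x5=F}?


The weight is the number of variables assigned True.
True variables: x1, x2.
Weight = 2.

2


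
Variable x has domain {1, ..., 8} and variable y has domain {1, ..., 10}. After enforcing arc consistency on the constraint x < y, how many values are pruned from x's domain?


For the constraint x < y, x needs a supporting value in y's domain.
x can be at most 9 (one less than y's maximum).
Valid x values from domain: 8 out of 8.
Pruned = 8 - 8 = 0.

0


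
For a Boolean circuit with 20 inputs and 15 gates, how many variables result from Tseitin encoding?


The Tseitin transformation introduces one auxiliary variable per gate.
Total variables = inputs + gates = 20 + 15 = 35.

35


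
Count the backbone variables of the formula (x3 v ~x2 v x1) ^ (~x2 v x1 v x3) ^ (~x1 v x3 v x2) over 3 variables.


Find all satisfying assignments: 6 model(s).
Check which variables have the same value in every model.
No variable is fixed across all models.
Backbone size = 0.

0


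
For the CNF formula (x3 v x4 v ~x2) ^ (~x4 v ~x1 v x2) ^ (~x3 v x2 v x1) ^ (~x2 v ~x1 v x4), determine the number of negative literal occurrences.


Scan each clause for negated literals.
Clause 1: 1 negative; Clause 2: 2 negative; Clause 3: 1 negative; Clause 4: 2 negative.
Total negative literal occurrences = 6.

6


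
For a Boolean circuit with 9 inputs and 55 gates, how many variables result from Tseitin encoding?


The Tseitin transformation introduces one auxiliary variable per gate.
Total variables = inputs + gates = 9 + 55 = 64.

64


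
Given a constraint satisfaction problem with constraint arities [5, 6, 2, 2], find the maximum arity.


The arities are: 5, 6, 2, 2.
Scan for the maximum value.
Maximum arity = 6.

6


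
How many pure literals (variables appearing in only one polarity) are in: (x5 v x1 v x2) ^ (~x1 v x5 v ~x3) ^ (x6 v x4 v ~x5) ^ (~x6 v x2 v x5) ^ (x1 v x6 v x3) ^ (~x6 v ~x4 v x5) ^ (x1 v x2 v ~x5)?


A pure literal appears in only one polarity across all clauses.
Pure literals: x2 (positive only).
Count = 1.

1


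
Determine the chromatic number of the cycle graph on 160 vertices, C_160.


A cycle on an even number of vertices is bipartite: alternate two colors around the cycle.
Since 160 is even, two colors suffice, and at least two are needed because the graph has edges.
Chromatic number = 2.

2


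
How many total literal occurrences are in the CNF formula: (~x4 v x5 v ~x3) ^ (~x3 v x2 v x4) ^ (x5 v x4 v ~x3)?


Clause lengths: 3, 3, 3.
Sum = 3 + 3 + 3 = 9.

9


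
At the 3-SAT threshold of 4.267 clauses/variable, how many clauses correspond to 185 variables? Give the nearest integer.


The 3-SAT phase transition occurs at approximately 4.267 clauses per variable.
m = 4.267 * 185 = 789.395.
Rounded to nearest integer: 789.

789


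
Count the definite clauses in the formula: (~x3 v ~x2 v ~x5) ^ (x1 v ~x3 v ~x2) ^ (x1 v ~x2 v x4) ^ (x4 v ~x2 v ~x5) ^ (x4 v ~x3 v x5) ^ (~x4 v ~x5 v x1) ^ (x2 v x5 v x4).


A definite clause has exactly one positive literal.
Clause 1: 0 positive -> not definite
Clause 2: 1 positive -> definite
Clause 3: 2 positive -> not definite
Clause 4: 1 positive -> definite
Clause 5: 2 positive -> not definite
Clause 6: 1 positive -> definite
Clause 7: 3 positive -> not definite
Definite clause count = 3.

3


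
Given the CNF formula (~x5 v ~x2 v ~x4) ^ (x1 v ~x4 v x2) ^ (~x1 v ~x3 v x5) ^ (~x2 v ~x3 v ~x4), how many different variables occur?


Identify each distinct variable in the formula.
Variables found: x1, x2, x3, x4, x5.
Total distinct variables = 5.

5


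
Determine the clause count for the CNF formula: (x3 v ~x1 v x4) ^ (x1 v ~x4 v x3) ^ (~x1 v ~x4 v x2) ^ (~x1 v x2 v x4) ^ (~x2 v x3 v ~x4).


Each group enclosed in parentheses joined by ^ is one clause.
Counting the conjuncts: 5 clauses.

5


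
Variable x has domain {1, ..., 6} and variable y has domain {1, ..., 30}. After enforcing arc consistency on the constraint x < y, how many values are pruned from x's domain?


For the constraint x < y, x needs a supporting value in y's domain.
x can be at most 29 (one less than y's maximum).
Valid x values from domain: 6 out of 6.
Pruned = 6 - 6 = 0.

0


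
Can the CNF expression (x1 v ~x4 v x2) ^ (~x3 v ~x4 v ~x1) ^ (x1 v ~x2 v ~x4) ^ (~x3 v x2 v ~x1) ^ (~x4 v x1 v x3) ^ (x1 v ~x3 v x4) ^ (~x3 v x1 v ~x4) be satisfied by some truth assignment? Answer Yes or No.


Check all 16 possible truth assignments.
Number of satisfying assignments found: 7.
The formula is satisfiable.

Yes


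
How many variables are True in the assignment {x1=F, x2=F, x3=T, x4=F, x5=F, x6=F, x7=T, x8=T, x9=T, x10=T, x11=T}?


The weight is the number of variables assigned True.
True variables: x3, x7, x8, x9, x10, x11.
Weight = 6.

6


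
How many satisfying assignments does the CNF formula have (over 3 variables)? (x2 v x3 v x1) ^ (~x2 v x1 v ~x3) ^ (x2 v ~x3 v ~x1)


Enumerate all 8 truth assignments over 3 variables.
Test each against every clause.
Satisfying assignments found: 5.

5


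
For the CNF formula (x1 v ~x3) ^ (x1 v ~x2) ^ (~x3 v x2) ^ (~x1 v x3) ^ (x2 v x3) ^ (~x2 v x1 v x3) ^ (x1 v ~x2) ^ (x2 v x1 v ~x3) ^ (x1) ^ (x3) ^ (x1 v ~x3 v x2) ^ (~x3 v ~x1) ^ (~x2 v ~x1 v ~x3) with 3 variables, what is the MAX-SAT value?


Enumerate all 8 truth assignments.
For each, count how many of the 13 clauses are satisfied.
The formula is not fully satisfiable, so the maximum is below 13.
Maximum simultaneously satisfiable clauses = 11.

11


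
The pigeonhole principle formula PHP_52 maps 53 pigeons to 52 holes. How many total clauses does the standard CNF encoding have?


The PHP encoding has two parts:
1) At-least-one-hole clauses: 53 (one per pigeon, each with 52 literals).
2) At-most-one-pigeon-per-hole clauses: 52 holes * C(53,2) = 52 * 1378 = 71656.
Total clauses = 53 + 71656 = 71709.

71709


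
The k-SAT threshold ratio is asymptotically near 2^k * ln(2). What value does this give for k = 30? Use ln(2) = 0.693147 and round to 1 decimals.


Using the asymptotic formula: threshold ~ 2^k * ln(2).
2^30 = 1073741824.
1073741824 * 0.693147 = 744260924.1.

744260924.1


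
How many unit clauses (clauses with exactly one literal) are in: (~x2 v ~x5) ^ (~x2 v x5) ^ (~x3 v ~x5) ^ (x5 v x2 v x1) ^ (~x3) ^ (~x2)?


A unit clause contains exactly one literal.
Unit clauses found: (~x3), (~x2).
Count = 2.

2


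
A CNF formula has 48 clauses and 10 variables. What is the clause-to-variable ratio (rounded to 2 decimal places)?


Clause-to-variable ratio = clauses / variables.
48 / 10 = 4.8.

4.8


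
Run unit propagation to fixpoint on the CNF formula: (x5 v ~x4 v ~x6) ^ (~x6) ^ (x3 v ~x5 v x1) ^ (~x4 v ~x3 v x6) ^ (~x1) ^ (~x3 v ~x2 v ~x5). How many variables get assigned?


Unit propagation repeatedly assigns the literal in any unit clause, then simplifies.
Assignments in order: x6 = F, x1 = F.
No further unit clauses remain.
Total variables assigned = 2.

2


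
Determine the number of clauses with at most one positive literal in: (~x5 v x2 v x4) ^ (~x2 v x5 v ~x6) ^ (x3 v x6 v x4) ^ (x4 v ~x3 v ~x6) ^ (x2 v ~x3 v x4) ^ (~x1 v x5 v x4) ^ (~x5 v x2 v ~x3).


A Horn clause has at most one positive literal.
Clause 1: 2 positive lit(s) -> not Horn
Clause 2: 1 positive lit(s) -> Horn
Clause 3: 3 positive lit(s) -> not Horn
Clause 4: 1 positive lit(s) -> Horn
Clause 5: 2 positive lit(s) -> not Horn
Clause 6: 2 positive lit(s) -> not Horn
Clause 7: 1 positive lit(s) -> Horn
Total Horn clauses = 3.

3


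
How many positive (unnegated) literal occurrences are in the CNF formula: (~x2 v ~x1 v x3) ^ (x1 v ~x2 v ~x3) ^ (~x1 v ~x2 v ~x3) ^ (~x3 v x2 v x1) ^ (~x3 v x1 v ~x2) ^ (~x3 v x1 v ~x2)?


Scan each clause for unnegated literals.
Clause 1: 1 positive; Clause 2: 1 positive; Clause 3: 0 positive; Clause 4: 2 positive; Clause 5: 1 positive; Clause 6: 1 positive.
Total positive literal occurrences = 6.

6


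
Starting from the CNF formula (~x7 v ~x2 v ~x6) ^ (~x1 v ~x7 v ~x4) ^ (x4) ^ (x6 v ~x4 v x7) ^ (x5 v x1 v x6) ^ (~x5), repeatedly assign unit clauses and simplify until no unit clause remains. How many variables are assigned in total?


Unit propagation repeatedly assigns the literal in any unit clause, then simplifies.
Assignments in order: x4 = T, x5 = F.
No further unit clauses remain.
Total variables assigned = 2.

2


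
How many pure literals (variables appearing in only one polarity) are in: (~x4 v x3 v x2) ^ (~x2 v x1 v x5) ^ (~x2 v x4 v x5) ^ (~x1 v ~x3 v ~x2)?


A pure literal appears in only one polarity across all clauses.
Pure literals: x5 (positive only).
Count = 1.

1


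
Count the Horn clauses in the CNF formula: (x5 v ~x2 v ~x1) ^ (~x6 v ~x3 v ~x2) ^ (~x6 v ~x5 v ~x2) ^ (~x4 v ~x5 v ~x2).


A Horn clause has at most one positive literal.
Clause 1: 1 positive lit(s) -> Horn
Clause 2: 0 positive lit(s) -> Horn
Clause 3: 0 positive lit(s) -> Horn
Clause 4: 0 positive lit(s) -> Horn
Total Horn clauses = 4.

4


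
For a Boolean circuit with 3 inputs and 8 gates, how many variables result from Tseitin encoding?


The Tseitin transformation introduces one auxiliary variable per gate.
Total variables = inputs + gates = 3 + 8 = 11.

11


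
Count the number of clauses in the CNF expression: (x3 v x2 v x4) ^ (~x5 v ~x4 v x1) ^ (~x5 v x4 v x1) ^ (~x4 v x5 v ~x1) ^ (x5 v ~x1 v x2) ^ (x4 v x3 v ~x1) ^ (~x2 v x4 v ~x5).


Each group enclosed in parentheses joined by ^ is one clause.
Counting the conjuncts: 7 clauses.

7


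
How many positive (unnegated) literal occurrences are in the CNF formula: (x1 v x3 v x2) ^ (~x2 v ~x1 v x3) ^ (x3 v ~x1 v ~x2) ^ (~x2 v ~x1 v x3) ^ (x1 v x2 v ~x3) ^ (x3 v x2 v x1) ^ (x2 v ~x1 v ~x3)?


Scan each clause for unnegated literals.
Clause 1: 3 positive; Clause 2: 1 positive; Clause 3: 1 positive; Clause 4: 1 positive; Clause 5: 2 positive; Clause 6: 3 positive; Clause 7: 1 positive.
Total positive literal occurrences = 12.

12


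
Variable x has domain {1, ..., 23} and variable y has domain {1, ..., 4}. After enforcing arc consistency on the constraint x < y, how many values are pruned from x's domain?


For the constraint x < y, x needs a supporting value in y's domain.
x can be at most 3 (one less than y's maximum).
Valid x values from domain: 3 out of 23.
Pruned = 23 - 3 = 20.

20


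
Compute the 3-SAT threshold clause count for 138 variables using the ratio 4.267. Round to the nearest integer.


The 3-SAT phase transition occurs at approximately 4.267 clauses per variable.
m = 4.267 * 138 = 588.846.
Rounded to nearest integer: 589.

589


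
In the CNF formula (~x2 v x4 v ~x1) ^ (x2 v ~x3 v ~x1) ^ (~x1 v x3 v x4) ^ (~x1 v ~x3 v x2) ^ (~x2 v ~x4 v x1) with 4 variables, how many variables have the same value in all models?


Find all satisfying assignments: 9 model(s).
Check which variables have the same value in every model.
No variable is fixed across all models.
Backbone size = 0.

0


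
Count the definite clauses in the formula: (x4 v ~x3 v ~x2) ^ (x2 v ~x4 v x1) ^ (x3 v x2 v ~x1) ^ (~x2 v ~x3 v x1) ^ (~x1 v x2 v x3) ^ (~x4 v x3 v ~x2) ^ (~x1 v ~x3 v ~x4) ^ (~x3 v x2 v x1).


A definite clause has exactly one positive literal.
Clause 1: 1 positive -> definite
Clause 2: 2 positive -> not definite
Clause 3: 2 positive -> not definite
Clause 4: 1 positive -> definite
Clause 5: 2 positive -> not definite
Clause 6: 1 positive -> definite
Clause 7: 0 positive -> not definite
Clause 8: 2 positive -> not definite
Definite clause count = 3.

3


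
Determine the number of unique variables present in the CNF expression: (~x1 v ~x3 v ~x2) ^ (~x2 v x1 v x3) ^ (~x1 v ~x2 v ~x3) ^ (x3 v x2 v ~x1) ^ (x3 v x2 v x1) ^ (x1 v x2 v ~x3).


Identify each distinct variable in the formula.
Variables found: x1, x2, x3.
Total distinct variables = 3.

3


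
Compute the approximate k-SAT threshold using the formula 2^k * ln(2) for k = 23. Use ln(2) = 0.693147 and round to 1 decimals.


Using the asymptotic formula: threshold ~ 2^k * ln(2).
2^23 = 8388608.
8388608 * 0.693147 = 5814538.5.

5814538.5


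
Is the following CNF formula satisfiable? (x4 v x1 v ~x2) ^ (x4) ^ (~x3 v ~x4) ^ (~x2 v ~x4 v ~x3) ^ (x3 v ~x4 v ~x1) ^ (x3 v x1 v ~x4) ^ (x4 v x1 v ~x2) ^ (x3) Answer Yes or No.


Check all 16 possible truth assignments.
Number of satisfying assignments found: 0.
The formula is unsatisfiable.

No


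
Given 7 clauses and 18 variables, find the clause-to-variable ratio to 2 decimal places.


Clause-to-variable ratio = clauses / variables.
7 / 18 = 0.39.

0.39


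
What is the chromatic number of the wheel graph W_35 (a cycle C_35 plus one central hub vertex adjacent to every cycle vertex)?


W_35 consists of the cycle C_35 together with a hub vertex adjacent to every cycle vertex.
The cycle C_35 needs 3 colors (odd cycle -> 3).
The hub is adjacent to every cycle vertex, so it must receive a new color distinct from all of them.
Chromatic number = 3 + 1 = 4.

4


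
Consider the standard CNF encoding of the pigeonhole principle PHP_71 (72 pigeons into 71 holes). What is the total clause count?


The PHP encoding has two parts:
1) At-least-one-hole clauses: 72 (one per pigeon, each with 71 literals).
2) At-most-one-pigeon-per-hole clauses: 71 holes * C(72,2) = 71 * 2556 = 181476.
Total clauses = 72 + 181476 = 181548.

181548


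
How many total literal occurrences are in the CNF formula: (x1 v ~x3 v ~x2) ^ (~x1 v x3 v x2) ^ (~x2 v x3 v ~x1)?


Clause lengths: 3, 3, 3.
Sum = 3 + 3 + 3 = 9.

9


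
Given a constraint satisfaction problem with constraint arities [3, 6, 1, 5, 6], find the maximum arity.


The arities are: 3, 6, 1, 5, 6.
Scan for the maximum value.
Maximum arity = 6.

6


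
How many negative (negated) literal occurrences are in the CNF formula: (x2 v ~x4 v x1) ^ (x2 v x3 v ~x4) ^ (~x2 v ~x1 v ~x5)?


Scan each clause for negated literals.
Clause 1: 1 negative; Clause 2: 1 negative; Clause 3: 3 negative.
Total negative literal occurrences = 5.

5


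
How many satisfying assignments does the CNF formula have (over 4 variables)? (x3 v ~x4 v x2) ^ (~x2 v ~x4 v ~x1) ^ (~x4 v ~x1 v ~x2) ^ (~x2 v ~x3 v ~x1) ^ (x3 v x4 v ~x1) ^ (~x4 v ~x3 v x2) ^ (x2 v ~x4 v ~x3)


Enumerate all 16 truth assignments over 4 variables.
Test each against every clause.
Satisfying assignments found: 7.

7


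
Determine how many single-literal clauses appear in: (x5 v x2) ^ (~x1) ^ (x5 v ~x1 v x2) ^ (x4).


A unit clause contains exactly one literal.
Unit clauses found: (~x1), (x4).
Count = 2.

2


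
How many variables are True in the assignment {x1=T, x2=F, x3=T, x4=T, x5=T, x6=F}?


The weight is the number of variables assigned True.
True variables: x1, x3, x4, x5.
Weight = 4.

4


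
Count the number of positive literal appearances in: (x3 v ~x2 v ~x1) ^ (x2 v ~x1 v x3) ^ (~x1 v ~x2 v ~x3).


Scan each clause for unnegated literals.
Clause 1: 1 positive; Clause 2: 2 positive; Clause 3: 0 positive.
Total positive literal occurrences = 3.

3


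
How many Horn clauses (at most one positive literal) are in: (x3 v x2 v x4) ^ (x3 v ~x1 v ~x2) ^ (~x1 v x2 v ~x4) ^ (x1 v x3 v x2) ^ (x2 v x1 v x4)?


A Horn clause has at most one positive literal.
Clause 1: 3 positive lit(s) -> not Horn
Clause 2: 1 positive lit(s) -> Horn
Clause 3: 1 positive lit(s) -> Horn
Clause 4: 3 positive lit(s) -> not Horn
Clause 5: 3 positive lit(s) -> not Horn
Total Horn clauses = 2.

2


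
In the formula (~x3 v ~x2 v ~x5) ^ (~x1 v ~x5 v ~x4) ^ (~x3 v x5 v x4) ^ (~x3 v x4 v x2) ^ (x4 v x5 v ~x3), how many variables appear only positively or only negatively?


A pure literal appears in only one polarity across all clauses.
Pure literals: x1 (negative only), x3 (negative only).
Count = 2.

2


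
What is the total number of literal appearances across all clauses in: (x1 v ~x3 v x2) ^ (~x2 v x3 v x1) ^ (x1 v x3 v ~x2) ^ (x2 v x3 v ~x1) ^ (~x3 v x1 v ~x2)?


Clause lengths: 3, 3, 3, 3, 3.
Sum = 3 + 3 + 3 + 3 + 3 = 15.

15


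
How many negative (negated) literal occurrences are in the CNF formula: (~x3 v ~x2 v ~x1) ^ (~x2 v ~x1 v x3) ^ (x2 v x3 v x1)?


Scan each clause for negated literals.
Clause 1: 3 negative; Clause 2: 2 negative; Clause 3: 0 negative.
Total negative literal occurrences = 5.

5


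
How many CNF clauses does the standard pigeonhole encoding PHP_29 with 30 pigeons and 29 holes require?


The PHP encoding has two parts:
1) At-least-one-hole clauses: 30 (one per pigeon, each with 29 literals).
2) At-most-one-pigeon-per-hole clauses: 29 holes * C(30,2) = 29 * 435 = 12615.
Total clauses = 30 + 12615 = 12645.

12645


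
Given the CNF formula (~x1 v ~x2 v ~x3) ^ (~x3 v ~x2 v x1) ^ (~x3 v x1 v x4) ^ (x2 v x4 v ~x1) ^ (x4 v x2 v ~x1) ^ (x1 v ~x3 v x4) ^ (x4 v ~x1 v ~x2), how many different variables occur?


Identify each distinct variable in the formula.
Variables found: x1, x2, x3, x4.
Total distinct variables = 4.

4


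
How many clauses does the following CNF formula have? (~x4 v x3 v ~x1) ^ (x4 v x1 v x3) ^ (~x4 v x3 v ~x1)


Each group enclosed in parentheses joined by ^ is one clause.
Counting the conjuncts: 3 clauses.

3


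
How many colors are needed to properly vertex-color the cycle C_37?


An odd cycle cannot be 2-colored: alternating two colors around the cycle returns to the start with a conflict.
Since 37 is odd, three colors are required (and three suffice).
Chromatic number = 3.

3


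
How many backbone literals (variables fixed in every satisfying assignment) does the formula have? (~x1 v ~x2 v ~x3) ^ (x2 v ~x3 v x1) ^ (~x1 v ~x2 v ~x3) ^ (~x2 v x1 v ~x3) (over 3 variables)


Find all satisfying assignments: 5 model(s).
Check which variables have the same value in every model.
No variable is fixed across all models.
Backbone size = 0.

0


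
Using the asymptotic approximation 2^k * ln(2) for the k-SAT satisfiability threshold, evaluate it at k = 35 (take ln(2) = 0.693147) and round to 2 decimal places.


Using the asymptotic formula: threshold ~ 2^k * ln(2).
2^35 = 34359738368.
34359738368 * 0.693147 = 23816349570.56.

23816349570.56


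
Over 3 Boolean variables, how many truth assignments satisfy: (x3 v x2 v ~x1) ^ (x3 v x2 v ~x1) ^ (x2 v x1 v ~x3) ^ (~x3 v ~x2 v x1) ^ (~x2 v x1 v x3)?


Enumerate all 8 truth assignments over 3 variables.
Test each against every clause.
Satisfying assignments found: 4.

4


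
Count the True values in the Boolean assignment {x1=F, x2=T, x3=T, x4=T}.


The weight is the number of variables assigned True.
True variables: x2, x3, x4.
Weight = 3.

3


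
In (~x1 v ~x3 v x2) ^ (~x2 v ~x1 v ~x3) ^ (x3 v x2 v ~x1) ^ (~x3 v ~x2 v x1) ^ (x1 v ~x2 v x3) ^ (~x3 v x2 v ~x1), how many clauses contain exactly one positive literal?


A definite clause has exactly one positive literal.
Clause 1: 1 positive -> definite
Clause 2: 0 positive -> not definite
Clause 3: 2 positive -> not definite
Clause 4: 1 positive -> definite
Clause 5: 2 positive -> not definite
Clause 6: 1 positive -> definite
Definite clause count = 3.

3


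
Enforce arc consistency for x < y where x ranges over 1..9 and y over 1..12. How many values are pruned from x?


For the constraint x < y, x needs a supporting value in y's domain.
x can be at most 11 (one less than y's maximum).
Valid x values from domain: 9 out of 9.
Pruned = 9 - 9 = 0.

0


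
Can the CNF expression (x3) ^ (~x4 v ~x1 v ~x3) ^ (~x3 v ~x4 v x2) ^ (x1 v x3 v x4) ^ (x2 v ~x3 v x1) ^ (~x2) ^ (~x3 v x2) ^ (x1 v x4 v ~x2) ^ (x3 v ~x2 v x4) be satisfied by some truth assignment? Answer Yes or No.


Check all 16 possible truth assignments.
Number of satisfying assignments found: 0.
The formula is unsatisfiable.

No


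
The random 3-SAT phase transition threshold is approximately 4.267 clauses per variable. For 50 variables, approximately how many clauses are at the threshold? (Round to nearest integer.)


The 3-SAT phase transition occurs at approximately 4.267 clauses per variable.
m = 4.267 * 50 = 213.35.
Rounded to nearest integer: 213.

213


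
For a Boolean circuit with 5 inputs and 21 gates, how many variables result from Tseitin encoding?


The Tseitin transformation introduces one auxiliary variable per gate.
Total variables = inputs + gates = 5 + 21 = 26.

26


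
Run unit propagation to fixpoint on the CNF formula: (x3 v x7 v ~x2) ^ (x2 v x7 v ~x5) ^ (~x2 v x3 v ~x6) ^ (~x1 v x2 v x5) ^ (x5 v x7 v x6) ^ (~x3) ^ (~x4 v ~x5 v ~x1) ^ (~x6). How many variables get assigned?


Unit propagation repeatedly assigns the literal in any unit clause, then simplifies.
Assignments in order: x3 = F, x6 = F.
No further unit clauses remain.
Total variables assigned = 2.

2


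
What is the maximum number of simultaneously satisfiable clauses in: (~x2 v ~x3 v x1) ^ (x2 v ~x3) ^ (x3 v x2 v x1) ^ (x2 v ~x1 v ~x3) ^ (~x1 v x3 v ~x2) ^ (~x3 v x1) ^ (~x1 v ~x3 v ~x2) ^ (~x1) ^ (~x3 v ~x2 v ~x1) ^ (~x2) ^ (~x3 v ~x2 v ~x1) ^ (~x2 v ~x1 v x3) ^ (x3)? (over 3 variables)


Enumerate all 8 truth assignments.
For each, count how many of the 13 clauses are satisfied.
The formula is not fully satisfiable, so the maximum is below 13.
Maximum simultaneously satisfiable clauses = 11.

11


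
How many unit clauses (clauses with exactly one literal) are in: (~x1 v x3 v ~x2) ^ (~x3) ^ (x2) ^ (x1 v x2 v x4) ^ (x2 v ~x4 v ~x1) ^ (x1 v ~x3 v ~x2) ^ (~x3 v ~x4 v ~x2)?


A unit clause contains exactly one literal.
Unit clauses found: (~x3), (x2).
Count = 2.

2


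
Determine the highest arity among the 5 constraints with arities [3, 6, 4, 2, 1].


The arities are: 3, 6, 4, 2, 1.
Scan for the maximum value.
Maximum arity = 6.

6


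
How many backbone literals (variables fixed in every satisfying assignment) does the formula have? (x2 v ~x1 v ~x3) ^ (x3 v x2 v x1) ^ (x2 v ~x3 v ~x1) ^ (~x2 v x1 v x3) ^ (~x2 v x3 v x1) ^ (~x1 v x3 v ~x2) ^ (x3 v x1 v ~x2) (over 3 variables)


Find all satisfying assignments: 4 model(s).
Check which variables have the same value in every model.
No variable is fixed across all models.
Backbone size = 0.

0


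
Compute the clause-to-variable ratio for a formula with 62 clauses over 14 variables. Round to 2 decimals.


Clause-to-variable ratio = clauses / variables.
62 / 14 = 4.43.

4.43


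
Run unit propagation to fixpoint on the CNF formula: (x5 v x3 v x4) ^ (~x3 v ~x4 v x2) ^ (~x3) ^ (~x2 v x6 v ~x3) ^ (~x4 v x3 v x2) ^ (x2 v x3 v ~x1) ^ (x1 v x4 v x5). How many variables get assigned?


Unit propagation repeatedly assigns the literal in any unit clause, then simplifies.
Assignments in order: x3 = F.
No further unit clauses remain.
Total variables assigned = 1.

1


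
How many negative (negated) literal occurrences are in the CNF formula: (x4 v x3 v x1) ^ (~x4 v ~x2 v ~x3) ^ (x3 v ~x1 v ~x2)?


Scan each clause for negated literals.
Clause 1: 0 negative; Clause 2: 3 negative; Clause 3: 2 negative.
Total negative literal occurrences = 5.

5


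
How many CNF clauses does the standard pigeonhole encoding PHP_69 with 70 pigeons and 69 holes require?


The PHP encoding has two parts:
1) At-least-one-hole clauses: 70 (one per pigeon, each with 69 literals).
2) At-most-one-pigeon-per-hole clauses: 69 holes * C(70,2) = 69 * 2415 = 166635.
Total clauses = 70 + 166635 = 166705.

166705


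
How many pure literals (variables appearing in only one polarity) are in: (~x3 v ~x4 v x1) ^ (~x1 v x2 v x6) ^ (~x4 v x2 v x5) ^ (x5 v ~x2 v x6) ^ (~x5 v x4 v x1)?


A pure literal appears in only one polarity across all clauses.
Pure literals: x3 (negative only), x6 (positive only).
Count = 2.

2


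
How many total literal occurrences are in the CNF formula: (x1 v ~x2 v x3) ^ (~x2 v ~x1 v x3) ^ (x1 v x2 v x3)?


Clause lengths: 3, 3, 3.
Sum = 3 + 3 + 3 = 9.

9


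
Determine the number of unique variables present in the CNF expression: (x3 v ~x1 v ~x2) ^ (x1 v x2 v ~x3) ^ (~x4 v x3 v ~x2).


Identify each distinct variable in the formula.
Variables found: x1, x2, x3, x4.
Total distinct variables = 4.

4


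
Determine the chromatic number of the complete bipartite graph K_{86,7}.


K_{86,7} is bipartite by definition: the two parts are independent sets, with every edge crossing between them.
Color all vertices in one part with color 1 and all vertices in the other part with color 2.
Since the graph has at least one edge, one color does not suffice.
Chromatic number = 2.

2


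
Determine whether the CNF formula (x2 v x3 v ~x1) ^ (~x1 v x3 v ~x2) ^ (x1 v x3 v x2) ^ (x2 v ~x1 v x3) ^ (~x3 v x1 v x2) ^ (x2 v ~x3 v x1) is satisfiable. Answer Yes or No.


Check all 8 possible truth assignments.
Number of satisfying assignments found: 4.
The formula is satisfiable.

Yes


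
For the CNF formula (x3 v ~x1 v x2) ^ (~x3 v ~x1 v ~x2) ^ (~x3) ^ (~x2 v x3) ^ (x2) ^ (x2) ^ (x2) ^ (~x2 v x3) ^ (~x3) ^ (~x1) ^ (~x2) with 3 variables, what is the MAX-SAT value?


Enumerate all 8 truth assignments.
For each, count how many of the 11 clauses are satisfied.
The formula is not fully satisfiable, so the maximum is below 11.
Maximum simultaneously satisfiable clauses = 8.

8


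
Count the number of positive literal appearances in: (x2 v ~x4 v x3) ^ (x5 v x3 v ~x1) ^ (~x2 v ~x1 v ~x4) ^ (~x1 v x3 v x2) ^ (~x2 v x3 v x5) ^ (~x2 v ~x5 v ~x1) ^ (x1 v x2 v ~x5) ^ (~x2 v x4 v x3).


Scan each clause for unnegated literals.
Clause 1: 2 positive; Clause 2: 2 positive; Clause 3: 0 positive; Clause 4: 2 positive; Clause 5: 2 positive; Clause 6: 0 positive; Clause 7: 2 positive; Clause 8: 2 positive.
Total positive literal occurrences = 12.

12


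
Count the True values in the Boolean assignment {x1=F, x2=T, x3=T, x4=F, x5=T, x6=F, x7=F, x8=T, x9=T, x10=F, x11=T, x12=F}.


The weight is the number of variables assigned True.
True variables: x2, x3, x5, x8, x9, x11.
Weight = 6.

6


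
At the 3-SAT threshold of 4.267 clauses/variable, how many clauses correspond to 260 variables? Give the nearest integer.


The 3-SAT phase transition occurs at approximately 4.267 clauses per variable.
m = 4.267 * 260 = 1109.42.
Rounded to nearest integer: 1109.

1109


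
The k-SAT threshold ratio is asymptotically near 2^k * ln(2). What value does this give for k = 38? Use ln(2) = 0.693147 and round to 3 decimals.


Using the asymptotic formula: threshold ~ 2^k * ln(2).
2^38 = 274877906944.
274877906944 * 0.693147 = 190530796564.513.

190530796564.513


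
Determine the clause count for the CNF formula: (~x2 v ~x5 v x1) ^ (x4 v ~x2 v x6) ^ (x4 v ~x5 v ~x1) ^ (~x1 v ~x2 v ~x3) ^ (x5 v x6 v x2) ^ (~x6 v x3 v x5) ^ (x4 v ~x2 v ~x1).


Each group enclosed in parentheses joined by ^ is one clause.
Counting the conjuncts: 7 clauses.

7


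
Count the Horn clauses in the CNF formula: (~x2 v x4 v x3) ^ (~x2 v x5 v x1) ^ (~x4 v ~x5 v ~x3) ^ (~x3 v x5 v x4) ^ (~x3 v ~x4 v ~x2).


A Horn clause has at most one positive literal.
Clause 1: 2 positive lit(s) -> not Horn
Clause 2: 2 positive lit(s) -> not Horn
Clause 3: 0 positive lit(s) -> Horn
Clause 4: 2 positive lit(s) -> not Horn
Clause 5: 0 positive lit(s) -> Horn
Total Horn clauses = 2.

2


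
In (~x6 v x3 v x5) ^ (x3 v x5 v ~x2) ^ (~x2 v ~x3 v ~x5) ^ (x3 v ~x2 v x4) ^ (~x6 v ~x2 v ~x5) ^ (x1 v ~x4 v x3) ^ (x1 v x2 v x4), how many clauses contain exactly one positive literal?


A definite clause has exactly one positive literal.
Clause 1: 2 positive -> not definite
Clause 2: 2 positive -> not definite
Clause 3: 0 positive -> not definite
Clause 4: 2 positive -> not definite
Clause 5: 0 positive -> not definite
Clause 6: 2 positive -> not definite
Clause 7: 3 positive -> not definite
Definite clause count = 0.

0


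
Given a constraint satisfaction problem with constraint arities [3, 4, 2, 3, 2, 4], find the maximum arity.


The arities are: 3, 4, 2, 3, 2, 4.
Scan for the maximum value.
Maximum arity = 4.

4


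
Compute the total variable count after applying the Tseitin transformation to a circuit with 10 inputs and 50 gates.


The Tseitin transformation introduces one auxiliary variable per gate.
Total variables = inputs + gates = 10 + 50 = 60.

60


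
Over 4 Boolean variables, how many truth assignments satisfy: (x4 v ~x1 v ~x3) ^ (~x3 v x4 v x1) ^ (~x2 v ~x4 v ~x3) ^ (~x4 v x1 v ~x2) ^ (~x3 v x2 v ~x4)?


Enumerate all 16 truth assignments over 4 variables.
Test each against every clause.
Satisfying assignments found: 7.

7


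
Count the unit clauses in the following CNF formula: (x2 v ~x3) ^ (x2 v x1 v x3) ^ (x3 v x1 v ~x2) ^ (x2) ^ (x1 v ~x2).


A unit clause contains exactly one literal.
Unit clauses found: (x2).
Count = 1.

1


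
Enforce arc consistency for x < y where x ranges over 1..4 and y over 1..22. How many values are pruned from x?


For the constraint x < y, x needs a supporting value in y's domain.
x can be at most 21 (one less than y's maximum).
Valid x values from domain: 4 out of 4.
Pruned = 4 - 4 = 0.

0


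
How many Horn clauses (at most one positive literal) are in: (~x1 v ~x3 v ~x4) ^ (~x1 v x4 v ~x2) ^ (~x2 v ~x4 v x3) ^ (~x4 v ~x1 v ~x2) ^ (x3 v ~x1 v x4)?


A Horn clause has at most one positive literal.
Clause 1: 0 positive lit(s) -> Horn
Clause 2: 1 positive lit(s) -> Horn
Clause 3: 1 positive lit(s) -> Horn
Clause 4: 0 positive lit(s) -> Horn
Clause 5: 2 positive lit(s) -> not Horn
Total Horn clauses = 4.

4


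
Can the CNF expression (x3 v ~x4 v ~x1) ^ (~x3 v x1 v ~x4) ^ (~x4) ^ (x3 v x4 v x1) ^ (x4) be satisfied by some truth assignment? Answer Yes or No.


Check all 16 possible truth assignments.
Number of satisfying assignments found: 0.
The formula is unsatisfiable.

No


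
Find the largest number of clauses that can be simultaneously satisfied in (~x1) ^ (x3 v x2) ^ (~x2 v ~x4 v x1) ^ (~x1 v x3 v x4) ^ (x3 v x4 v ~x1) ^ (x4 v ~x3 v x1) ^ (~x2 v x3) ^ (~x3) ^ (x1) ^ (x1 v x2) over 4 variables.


Enumerate all 16 truth assignments.
For each, count how many of the 10 clauses are satisfied.
The formula is not fully satisfiable, so the maximum is below 10.
Maximum simultaneously satisfiable clauses = 8.

8


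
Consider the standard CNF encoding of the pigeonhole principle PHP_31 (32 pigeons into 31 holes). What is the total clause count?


The PHP encoding has two parts:
1) At-least-one-hole clauses: 32 (one per pigeon, each with 31 literals).
2) At-most-one-pigeon-per-hole clauses: 31 holes * C(32,2) = 31 * 496 = 15376.
Total clauses = 32 + 15376 = 15408.

15408


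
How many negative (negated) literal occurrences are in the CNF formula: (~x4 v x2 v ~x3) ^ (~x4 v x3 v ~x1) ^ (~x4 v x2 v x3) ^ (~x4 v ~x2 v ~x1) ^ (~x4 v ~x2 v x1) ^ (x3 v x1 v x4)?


Scan each clause for negated literals.
Clause 1: 2 negative; Clause 2: 2 negative; Clause 3: 1 negative; Clause 4: 3 negative; Clause 5: 2 negative; Clause 6: 0 negative.
Total negative literal occurrences = 10.

10


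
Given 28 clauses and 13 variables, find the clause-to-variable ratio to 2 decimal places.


Clause-to-variable ratio = clauses / variables.
28 / 13 = 2.15.

2.15


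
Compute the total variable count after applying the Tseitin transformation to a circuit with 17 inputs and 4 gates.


The Tseitin transformation introduces one auxiliary variable per gate.
Total variables = inputs + gates = 17 + 4 = 21.

21


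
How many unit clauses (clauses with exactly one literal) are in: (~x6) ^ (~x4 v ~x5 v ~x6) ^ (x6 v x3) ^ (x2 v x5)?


A unit clause contains exactly one literal.
Unit clauses found: (~x6).
Count = 1.

1


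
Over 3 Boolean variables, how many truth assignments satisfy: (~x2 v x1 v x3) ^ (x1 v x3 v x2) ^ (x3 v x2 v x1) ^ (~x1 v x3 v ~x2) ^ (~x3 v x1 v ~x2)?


Enumerate all 8 truth assignments over 3 variables.
Test each against every clause.
Satisfying assignments found: 4.

4


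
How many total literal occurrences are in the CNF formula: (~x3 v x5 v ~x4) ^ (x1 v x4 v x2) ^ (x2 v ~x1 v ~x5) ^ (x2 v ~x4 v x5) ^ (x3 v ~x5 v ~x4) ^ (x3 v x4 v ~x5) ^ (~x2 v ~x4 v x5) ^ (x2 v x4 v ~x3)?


Clause lengths: 3, 3, 3, 3, 3, 3, 3, 3.
Sum = 3 + 3 + 3 + 3 + 3 + 3 + 3 + 3 = 24.

24


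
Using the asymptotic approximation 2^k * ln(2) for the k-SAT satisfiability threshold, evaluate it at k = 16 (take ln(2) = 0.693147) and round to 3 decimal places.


Using the asymptotic formula: threshold ~ 2^k * ln(2).
2^16 = 65536.
65536 * 0.693147 = 45426.082.

45426.082


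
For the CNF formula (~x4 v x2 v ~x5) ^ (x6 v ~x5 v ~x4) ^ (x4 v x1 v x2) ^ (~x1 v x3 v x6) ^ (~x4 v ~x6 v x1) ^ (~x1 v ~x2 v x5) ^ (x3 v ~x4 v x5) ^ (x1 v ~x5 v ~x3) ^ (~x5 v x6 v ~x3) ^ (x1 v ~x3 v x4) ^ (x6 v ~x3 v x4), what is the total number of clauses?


Each group enclosed in parentheses joined by ^ is one clause.
Counting the conjuncts: 11 clauses.

11


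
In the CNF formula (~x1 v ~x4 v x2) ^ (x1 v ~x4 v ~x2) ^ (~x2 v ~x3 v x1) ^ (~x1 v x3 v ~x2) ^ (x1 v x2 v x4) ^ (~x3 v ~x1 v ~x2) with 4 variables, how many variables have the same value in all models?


Find all satisfying assignments: 5 model(s).
Check which variables have the same value in every model.
No variable is fixed across all models.
Backbone size = 0.

0


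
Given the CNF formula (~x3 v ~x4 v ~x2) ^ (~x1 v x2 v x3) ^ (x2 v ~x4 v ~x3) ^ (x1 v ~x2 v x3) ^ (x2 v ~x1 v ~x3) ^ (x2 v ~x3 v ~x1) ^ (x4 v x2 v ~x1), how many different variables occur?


Identify each distinct variable in the formula.
Variables found: x1, x2, x3, x4.
Total distinct variables = 4.

4


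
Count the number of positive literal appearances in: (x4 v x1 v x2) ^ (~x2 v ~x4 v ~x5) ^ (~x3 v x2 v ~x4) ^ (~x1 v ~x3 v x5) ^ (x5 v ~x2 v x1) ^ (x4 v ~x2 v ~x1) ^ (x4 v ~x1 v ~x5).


Scan each clause for unnegated literals.
Clause 1: 3 positive; Clause 2: 0 positive; Clause 3: 1 positive; Clause 4: 1 positive; Clause 5: 2 positive; Clause 6: 1 positive; Clause 7: 1 positive.
Total positive literal occurrences = 9.

9


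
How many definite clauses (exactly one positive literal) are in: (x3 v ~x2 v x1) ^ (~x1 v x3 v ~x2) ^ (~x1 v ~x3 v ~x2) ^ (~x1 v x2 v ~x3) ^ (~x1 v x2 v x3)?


A definite clause has exactly one positive literal.
Clause 1: 2 positive -> not definite
Clause 2: 1 positive -> definite
Clause 3: 0 positive -> not definite
Clause 4: 1 positive -> definite
Clause 5: 2 positive -> not definite
Definite clause count = 2.

2


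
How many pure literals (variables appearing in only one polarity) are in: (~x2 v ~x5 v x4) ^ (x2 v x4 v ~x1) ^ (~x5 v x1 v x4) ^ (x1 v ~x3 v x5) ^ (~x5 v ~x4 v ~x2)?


A pure literal appears in only one polarity across all clauses.
Pure literals: x3 (negative only).
Count = 1.

1


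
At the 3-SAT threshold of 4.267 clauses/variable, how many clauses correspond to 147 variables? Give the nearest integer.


The 3-SAT phase transition occurs at approximately 4.267 clauses per variable.
m = 4.267 * 147 = 627.249.
Rounded to nearest integer: 627.

627
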